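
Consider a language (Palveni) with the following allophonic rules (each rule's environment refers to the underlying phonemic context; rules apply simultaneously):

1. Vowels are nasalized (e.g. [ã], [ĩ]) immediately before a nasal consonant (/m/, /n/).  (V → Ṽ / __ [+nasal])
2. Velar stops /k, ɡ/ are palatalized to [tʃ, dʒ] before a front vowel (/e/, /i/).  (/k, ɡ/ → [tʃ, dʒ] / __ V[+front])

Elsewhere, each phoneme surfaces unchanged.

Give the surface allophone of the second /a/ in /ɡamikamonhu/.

/a/ meets the environment for rule 1 (before a nasal consonant) → [ã].

[ã]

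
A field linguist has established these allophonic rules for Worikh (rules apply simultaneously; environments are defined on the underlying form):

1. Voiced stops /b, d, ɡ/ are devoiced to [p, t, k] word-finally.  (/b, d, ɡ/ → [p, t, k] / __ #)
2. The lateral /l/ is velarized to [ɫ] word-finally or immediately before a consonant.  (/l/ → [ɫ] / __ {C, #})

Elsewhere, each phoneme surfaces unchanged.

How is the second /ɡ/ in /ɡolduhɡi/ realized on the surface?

[ɡ]

/ɡ/ — between /h/ and /i/; rule 1 does not apply here → [ɡ].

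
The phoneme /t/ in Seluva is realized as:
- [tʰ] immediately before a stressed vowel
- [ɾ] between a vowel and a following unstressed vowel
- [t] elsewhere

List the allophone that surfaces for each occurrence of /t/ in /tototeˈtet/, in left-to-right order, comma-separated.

[t], [ɾ], [ɾ], [tʰ], [t]

Occurrence 1 (position 1): no conditioning environment matches → elsewhere allophone [t].
Occurrence 2 (position 3): between a vowel and an unstressed vowel → [ɾ].
Occurrence 3 (position 5): between a vowel and an unstressed vowel → [ɾ].
Occurrence 4 (position 7): immediately before a stressed vowel → [tʰ].
Occurrence 5 (position 9): no conditioning environment matches → elsewhere allophone [t].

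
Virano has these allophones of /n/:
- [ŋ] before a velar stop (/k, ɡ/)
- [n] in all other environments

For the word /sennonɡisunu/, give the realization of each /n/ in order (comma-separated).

Occurrence 1 (position 3): no conditioning environment matches → elsewhere allophone [n].
Occurrence 2 (position 4): no conditioning environment matches → elsewhere allophone [n].
Occurrence 3 (position 6): before a velar stop → [ŋ].
Occurrence 4 (position 11): no conditioning environment matches → elsewhere allophone [n].

[n], [n], [ŋ], [n]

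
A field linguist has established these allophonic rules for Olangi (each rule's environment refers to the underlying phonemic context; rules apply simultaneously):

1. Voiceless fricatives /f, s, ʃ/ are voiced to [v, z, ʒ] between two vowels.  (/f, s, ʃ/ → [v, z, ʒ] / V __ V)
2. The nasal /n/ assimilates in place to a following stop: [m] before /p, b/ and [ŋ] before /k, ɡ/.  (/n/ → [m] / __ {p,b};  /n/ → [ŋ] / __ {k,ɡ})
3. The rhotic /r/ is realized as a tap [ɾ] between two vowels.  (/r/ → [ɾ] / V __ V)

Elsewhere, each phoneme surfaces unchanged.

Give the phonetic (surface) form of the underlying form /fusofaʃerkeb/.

[fuzovaʒerkeb]

/f/ (word-initial) is in the target of rule 1 but the environment (between two vowels) is not met → [f].
/s/ — between /u/ and /o/, between two vowels — surfaces as [z] (rule 1).
Rule 1 applies to /f/ (between /o/ and /a/: between two vowels) → [v].
/ʃ/ (between /a/ and /e/): between two vowels, so rule 1 applies → [ʒ].
/r/ (between /e/ and /k/): rule 3 targets it, but not between two vowels → unchanged [r].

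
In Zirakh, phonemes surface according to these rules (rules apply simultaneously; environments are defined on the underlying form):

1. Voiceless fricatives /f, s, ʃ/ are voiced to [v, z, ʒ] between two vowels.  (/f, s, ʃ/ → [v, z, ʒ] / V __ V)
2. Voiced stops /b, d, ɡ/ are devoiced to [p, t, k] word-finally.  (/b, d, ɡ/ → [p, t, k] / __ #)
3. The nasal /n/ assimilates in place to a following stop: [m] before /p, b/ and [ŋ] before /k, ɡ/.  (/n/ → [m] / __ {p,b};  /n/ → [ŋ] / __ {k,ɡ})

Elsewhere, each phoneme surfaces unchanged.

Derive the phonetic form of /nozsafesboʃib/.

[nozsavesboʒip]

/n/ (word-initial) is in the target of rule 3 but the environment (before a labial or velar stop) is not met → [n].
/o/ (between /n/ and /z/): no rule targets it → [o].
/z/ (between /o/ and /s/) is unaffected → [z].
/s/ (between /z/ and /a/) is in the target of rule 1 but the environment (between two vowels) is not met → [s].
/a/ (between /s/ and /f/) is unaffected → [a].
/f/ (between /a/ and /e/) occurs between two vowels → [v] by rule 1.
/e/ (between /f/ and /s/): no rule targets it → [e].
/s/ (between /e/ and /b/) fails the environment for rule 1, so it stays [s].
/b/ (between /s/ and /o/): rule 2 targets it, but not word-finally → unchanged [b].
/o/ — not in any rule's target class → [o].
/ʃ/ (between /o/ and /i/): between two vowels, so rule 1 applies → [ʒ].
/i/ stays [i].
/b/ (word-final): word-finally, so rule 2 applies → [p].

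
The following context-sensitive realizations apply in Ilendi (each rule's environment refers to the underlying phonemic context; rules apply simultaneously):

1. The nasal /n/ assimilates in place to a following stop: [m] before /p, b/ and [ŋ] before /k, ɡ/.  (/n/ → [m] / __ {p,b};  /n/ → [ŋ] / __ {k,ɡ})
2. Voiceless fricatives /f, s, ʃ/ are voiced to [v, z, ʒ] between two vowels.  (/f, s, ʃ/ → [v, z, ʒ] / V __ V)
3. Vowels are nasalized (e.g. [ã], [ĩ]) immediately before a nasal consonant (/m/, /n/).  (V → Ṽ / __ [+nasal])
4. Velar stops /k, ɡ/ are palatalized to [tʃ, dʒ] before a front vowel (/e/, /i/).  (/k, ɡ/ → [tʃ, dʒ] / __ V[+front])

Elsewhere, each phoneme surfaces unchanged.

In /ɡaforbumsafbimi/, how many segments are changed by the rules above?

3

Segments that undergo a rule: /f/ → [v] (rule 2); /u/ → [ũ] (rule 3); /i/ → [ĩ] (rule 3).
All other segments surface unchanged.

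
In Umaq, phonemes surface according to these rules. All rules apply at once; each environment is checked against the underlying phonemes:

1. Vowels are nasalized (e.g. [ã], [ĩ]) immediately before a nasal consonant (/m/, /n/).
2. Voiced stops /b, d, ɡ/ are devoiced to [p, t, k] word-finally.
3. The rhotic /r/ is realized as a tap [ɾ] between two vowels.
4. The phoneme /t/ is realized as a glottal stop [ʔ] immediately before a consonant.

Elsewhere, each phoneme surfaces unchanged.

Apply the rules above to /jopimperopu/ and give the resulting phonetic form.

[jopĩmpeɾopu]

/j/ (word-initial) is unaffected → [j].
/o/ (between /j/ and /p/): rule 1 targets it, but not before a nasal consonant → unchanged [o].
/p/ stays [p].
Rule 1 applies to /i/ (between /p/ and /m/: before a nasal consonant) → [ĩ].
/m/ — not in any rule's target class → [m].
/p/ — not in any rule's target class → [p].
/e/ (between /p/ and /r/): rule 1 targets it, but not before a nasal consonant → unchanged [e].
Rule 3 applies to /r/ (between /e/ and /o/: between two vowels) → [ɾ].
/o/ (between /r/ and /p/): rule 1 targets it, but not before a nasal consonant → unchanged [o].
/p/ — not in any rule's target class → [p].
/u/ (word-final): rule 1 targets it, but not before a nasal consonant → unchanged [u].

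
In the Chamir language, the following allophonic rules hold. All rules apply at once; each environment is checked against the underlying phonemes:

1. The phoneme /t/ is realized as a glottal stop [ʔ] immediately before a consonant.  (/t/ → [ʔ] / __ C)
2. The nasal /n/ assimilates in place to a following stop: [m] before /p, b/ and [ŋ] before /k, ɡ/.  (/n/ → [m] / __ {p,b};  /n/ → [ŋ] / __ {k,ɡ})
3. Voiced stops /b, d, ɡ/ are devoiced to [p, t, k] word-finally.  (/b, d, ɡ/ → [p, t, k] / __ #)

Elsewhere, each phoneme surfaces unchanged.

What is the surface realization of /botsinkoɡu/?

[boʔsiŋkoɡu]

/b/ (word-initial) is in the target of rule 3 but the environment (word-finally) is not met → [b].
/o/ stays [o].
/t/ (between /o/ and /s/): immediately before a consonant, so rule 1 applies → [ʔ].
/s/ (between /t/ and /i/): no rule targets it → [s].
/i/ stays [i].
Rule 2 applies to /n/ (between /i/ and /k/: before a labial or velar stop) → [ŋ].
/k/ stays [k].
/o/ — not in any rule's target class → [o].
/ɡ/ — between /o/ and /u/; rule 3 does not apply here → [ɡ].
/u/ stays [u].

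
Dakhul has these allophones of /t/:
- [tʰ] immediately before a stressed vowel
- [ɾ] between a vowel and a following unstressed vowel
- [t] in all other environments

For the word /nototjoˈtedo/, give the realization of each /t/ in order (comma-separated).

Occurrence 1 (position 3): between a vowel and an unstressed vowel → [ɾ].
Occurrence 2 (position 5): no conditioning environment matches → elsewhere allophone [t].
Occurrence 3 (position 8): immediately before a stressed vowel → [tʰ].

[ɾ], [t], [tʰ]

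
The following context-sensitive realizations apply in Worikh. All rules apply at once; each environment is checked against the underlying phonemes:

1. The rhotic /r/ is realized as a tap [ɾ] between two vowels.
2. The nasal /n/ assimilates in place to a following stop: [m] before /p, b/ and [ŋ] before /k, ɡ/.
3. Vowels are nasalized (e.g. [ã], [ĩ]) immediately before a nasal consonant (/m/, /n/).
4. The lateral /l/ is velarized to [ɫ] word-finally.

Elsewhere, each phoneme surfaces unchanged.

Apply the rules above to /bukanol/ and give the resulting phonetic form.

[bukãnoɫ]

/b/ (word-initial) is unaffected → [b].
/u/ (between /b/ and /k/) fails the environment for rule 3, so it stays [u].
/k/ (between /u/ and /a/): no rule targets it → [k].
/a/ (between /k/ and /n/) occurs before a nasal consonant → [ã] by rule 3.
/n/ (between /a/ and /o/) fails the environment for rule 2, so it stays [n].
/o/ (between /n/ and /l/) is in the target of rule 3 but the environment (before a nasal consonant) is not met → [o].
/l/ (word-final) occurs word-finally → [ɫ] by rule 4.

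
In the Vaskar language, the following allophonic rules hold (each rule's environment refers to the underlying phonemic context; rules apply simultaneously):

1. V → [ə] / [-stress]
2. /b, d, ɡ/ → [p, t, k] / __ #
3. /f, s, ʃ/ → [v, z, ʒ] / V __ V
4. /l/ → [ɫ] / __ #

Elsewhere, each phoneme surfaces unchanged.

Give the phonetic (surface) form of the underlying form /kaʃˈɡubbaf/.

[kəʃˈɡubbəf]

/k/ — not in any rule's target class → [k].
/a/ (between /k/ and /ʃ/): in an unstressed syllable, so rule 1 applies → [ə].
/ʃ/ (between /a/ and /ɡ/): rule 3 targets it, but not between two vowels → unchanged [ʃ].
/ɡ/ (between /ʃ/ and /u/) is in the target of rule 2 but the environment (word-finally) is not met → [ɡ].
/u/ (between /ɡ/ and /b/): rule 1 targets it, but not in an unstressed syllable → unchanged [u].
/b/ — between /u/ and /b/; rule 2 does not apply here → [b].
/b/ (between /b/ and /a/): rule 2 targets it, but not word-finally → unchanged [b].
/a/ (between /b/ and /f/) occurs in an unstressed syllable → [ə] by rule 1.
/f/ (word-final): rule 3 targets it, but not between two vowels → unchanged [f].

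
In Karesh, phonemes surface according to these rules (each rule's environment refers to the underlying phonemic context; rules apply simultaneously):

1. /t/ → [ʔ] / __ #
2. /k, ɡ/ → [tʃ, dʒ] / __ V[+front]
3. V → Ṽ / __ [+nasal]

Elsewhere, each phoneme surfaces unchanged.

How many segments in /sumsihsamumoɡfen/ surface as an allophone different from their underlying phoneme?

Segments that undergo a rule: /u/ → [ũ] (rule 3); /a/ → [ã] (rule 3); /u/ → [ũ] (rule 3); /e/ → [ẽ] (rule 3).
All other segments surface unchanged.

4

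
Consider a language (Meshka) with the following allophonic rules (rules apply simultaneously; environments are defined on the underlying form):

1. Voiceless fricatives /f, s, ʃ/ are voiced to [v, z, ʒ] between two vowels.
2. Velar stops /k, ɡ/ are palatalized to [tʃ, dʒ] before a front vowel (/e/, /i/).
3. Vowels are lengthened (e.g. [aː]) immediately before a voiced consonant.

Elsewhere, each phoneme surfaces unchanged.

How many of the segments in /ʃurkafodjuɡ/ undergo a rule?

Segments that undergo a rule: /u/ → [uː] (rule 3); /f/ → [v] (rule 1); /o/ → [oː] (rule 3); /u/ → [uː] (rule 3).
All other segments surface unchanged.

4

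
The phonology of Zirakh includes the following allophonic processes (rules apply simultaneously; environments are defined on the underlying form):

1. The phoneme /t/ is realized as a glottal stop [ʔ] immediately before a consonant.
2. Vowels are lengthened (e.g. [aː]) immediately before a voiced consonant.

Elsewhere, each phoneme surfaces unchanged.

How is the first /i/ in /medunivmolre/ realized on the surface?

/i/ — between /n/ and /v/, before a voiced consonant — surfaces as [iː] (rule 2).

[iː]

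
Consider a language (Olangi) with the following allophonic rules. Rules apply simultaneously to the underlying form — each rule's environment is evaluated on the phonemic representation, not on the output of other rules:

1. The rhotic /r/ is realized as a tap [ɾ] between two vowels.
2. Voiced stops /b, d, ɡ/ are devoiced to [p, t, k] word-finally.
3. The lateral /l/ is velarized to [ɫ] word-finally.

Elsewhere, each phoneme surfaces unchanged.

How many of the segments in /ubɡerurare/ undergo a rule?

Segments that undergo a rule: /r/ → [ɾ] (rule 1); /r/ → [ɾ] (rule 1); /r/ → [ɾ] (rule 1).
All other segments surface unchanged.

3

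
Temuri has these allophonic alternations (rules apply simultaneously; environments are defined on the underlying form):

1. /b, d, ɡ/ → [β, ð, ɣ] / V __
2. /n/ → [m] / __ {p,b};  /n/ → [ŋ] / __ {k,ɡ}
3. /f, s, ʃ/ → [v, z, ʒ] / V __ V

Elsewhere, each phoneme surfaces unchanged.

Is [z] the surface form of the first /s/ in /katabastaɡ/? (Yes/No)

No

/s/ (between /a/ and /t/) fails the environment for rule 3, so it stays [s].
The actual realization is [s], not [z].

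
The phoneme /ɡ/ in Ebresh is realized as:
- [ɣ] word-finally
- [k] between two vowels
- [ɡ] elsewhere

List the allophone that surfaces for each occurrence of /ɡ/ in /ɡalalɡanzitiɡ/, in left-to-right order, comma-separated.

[ɡ], [ɡ], [ɣ]

Occurrence 1 (position 1): no conditioning environment matches → elsewhere allophone [ɡ].
Occurrence 2 (position 6): no conditioning environment matches → elsewhere allophone [ɡ].
Occurrence 3 (position 13): word-finally → [ɣ].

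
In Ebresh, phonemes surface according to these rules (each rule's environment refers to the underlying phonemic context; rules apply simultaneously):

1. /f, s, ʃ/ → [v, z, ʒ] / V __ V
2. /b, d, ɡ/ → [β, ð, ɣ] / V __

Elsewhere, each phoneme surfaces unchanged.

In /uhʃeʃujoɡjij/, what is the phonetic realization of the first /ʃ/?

[ʃ]

/ʃ/ — between /h/ and /e/; rule 1 does not apply here → [ʃ].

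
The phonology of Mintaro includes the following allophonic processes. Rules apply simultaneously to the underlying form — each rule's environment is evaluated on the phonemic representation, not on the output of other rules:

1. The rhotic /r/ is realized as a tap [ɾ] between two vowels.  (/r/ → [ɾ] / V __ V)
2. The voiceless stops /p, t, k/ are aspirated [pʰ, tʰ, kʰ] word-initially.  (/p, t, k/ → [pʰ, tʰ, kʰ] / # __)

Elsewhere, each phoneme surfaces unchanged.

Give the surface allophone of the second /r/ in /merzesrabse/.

/r/ (between /s/ and /a/): rule 1 targets it, but not between two vowels → unchanged [r].

[r]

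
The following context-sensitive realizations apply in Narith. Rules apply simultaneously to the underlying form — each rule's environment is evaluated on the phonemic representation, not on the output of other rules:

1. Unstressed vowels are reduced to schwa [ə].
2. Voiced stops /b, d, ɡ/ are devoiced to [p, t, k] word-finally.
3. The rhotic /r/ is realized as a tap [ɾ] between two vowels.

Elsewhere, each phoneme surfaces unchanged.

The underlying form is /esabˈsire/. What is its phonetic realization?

/e/ — word-initial, in an unstressed syllable — surfaces as [ə] (rule 1).
/s/ stays [s].
/a/ meets the environment for rule 1 (in an unstressed syllable) → [ə].
/b/ — between /a/ and /s/; rule 2 does not apply here → [b].
/s/ (between /b/ and /i/): no rule targets it → [s].
/i/ — between /s/ and /r/; rule 1 does not apply here → [i].
/r/ — between /i/ and /e/, between two vowels — surfaces as [ɾ] (rule 3).
/e/ — word-final, in an unstressed syllable — surfaces as [ə] (rule 1).

[əsəbˈsiɾə]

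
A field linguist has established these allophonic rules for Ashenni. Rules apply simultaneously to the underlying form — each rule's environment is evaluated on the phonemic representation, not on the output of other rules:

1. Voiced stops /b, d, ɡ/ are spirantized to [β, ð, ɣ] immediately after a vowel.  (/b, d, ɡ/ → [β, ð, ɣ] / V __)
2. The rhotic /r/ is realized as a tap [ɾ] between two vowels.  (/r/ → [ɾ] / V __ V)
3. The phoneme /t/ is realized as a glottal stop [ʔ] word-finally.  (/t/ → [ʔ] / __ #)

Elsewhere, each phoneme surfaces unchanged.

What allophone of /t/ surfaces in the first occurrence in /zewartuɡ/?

/t/ — between /r/ and /u/; rule 3 does not apply here → [t].

[t]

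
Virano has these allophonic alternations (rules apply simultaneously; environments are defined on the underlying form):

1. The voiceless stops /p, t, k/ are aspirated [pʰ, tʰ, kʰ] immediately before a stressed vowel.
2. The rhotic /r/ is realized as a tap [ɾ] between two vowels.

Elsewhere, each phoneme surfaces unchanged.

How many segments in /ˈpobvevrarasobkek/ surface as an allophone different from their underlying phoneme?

Segments that undergo a rule: /p/ → [pʰ] (rule 1); /r/ → [ɾ] (rule 2).
All other segments surface unchanged.

2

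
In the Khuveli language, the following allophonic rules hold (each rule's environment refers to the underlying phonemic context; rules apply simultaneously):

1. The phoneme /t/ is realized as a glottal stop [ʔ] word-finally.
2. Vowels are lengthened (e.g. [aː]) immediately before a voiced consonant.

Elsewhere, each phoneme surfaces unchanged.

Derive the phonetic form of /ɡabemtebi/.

[ɡaːbeːmteːbi]

/ɡ/ stays [ɡ].
/a/ meets the environment for rule 2 (before a voiced consonant) → [aː].
/b/ (between /a/ and /e/): no rule targets it → [b].
/e/ (between /b/ and /m/): before a voiced consonant, so rule 2 applies → [eː].
/m/ — not in any rule's target class → [m].
/t/ (between /m/ and /e/) fails the environment for rule 1, so it stays [t].
/e/ (between /t/ and /b/) occurs before a voiced consonant → [eː] by rule 2.
/b/ (between /e/ and /i/) is unaffected → [b].
/i/ (word-final): rule 2 targets it, but not before a voiced consonant → unchanged [i].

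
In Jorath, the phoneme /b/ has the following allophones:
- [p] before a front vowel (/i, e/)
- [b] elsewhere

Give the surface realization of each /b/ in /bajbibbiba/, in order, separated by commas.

Occurrence 1 (position 1): no conditioning environment matches → elsewhere allophone [b].
Occurrence 2 (position 4): before a front vowel (/i, e/) → [p].
Occurrence 3 (position 6): no conditioning environment matches → elsewhere allophone [b].
Occurrence 4 (position 7): before a front vowel (/i, e/) → [p].
Occurrence 5 (position 9): no conditioning environment matches → elsewhere allophone [b].

[b], [p], [b], [p], [b]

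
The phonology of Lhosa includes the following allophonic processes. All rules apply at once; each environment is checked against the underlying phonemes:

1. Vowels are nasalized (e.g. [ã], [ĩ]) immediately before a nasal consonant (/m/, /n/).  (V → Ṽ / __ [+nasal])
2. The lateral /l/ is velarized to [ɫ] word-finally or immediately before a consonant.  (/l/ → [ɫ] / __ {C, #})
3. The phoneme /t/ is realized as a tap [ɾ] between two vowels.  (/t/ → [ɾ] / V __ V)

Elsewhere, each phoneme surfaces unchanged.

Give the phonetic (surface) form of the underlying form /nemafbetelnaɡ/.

[nẽmafbeɾeɫnaɡ]

/n/ (word-initial) is unaffected → [n].
/e/ (between /n/ and /m/): before a nasal consonant, so rule 1 applies → [ẽ].
/m/ (between /e/ and /a/) is unaffected → [m].
/a/ (between /m/ and /f/) fails the environment for rule 1, so it stays [a].
/f/ — not in any rule's target class → [f].
/b/ (between /f/ and /e/): no rule targets it → [b].
/e/ — between /b/ and /t/; rule 1 does not apply here → [e].
/t/ (between /e/ and /e/): between two vowels, so rule 3 applies → [ɾ].
/e/ (between /t/ and /l/): rule 1 targets it, but not before a nasal consonant → unchanged [e].
/l/ meets the environment for rule 2 (word-finally or immediately before a consonant) → [ɫ].
/n/ stays [n].
/a/ (between /n/ and /ɡ/) fails the environment for rule 1, so it stays [a].
/ɡ/ (word-final) is unaffected → [ɡ].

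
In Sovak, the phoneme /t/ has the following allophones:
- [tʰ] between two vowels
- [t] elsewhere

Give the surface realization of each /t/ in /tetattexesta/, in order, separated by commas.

[t], [tʰ], [t], [t], [t]

Occurrence 1 (position 1): no conditioning environment matches → elsewhere allophone [t].
Occurrence 2 (position 3): between two vowels → [tʰ].
Occurrence 3 (position 5): no conditioning environment matches → elsewhere allophone [t].
Occurrence 4 (position 6): no conditioning environment matches → elsewhere allophone [t].
Occurrence 5 (position 11): no conditioning environment matches → elsewhere allophone [t].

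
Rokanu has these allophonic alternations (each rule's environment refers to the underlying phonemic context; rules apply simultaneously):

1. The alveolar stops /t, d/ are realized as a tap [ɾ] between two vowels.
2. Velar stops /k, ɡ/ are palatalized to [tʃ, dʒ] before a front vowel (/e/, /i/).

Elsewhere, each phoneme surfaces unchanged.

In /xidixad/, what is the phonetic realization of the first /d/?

Rule 1 applies to /d/ (between /i/ and /i/: between two vowels) → [ɾ].

[ɾ]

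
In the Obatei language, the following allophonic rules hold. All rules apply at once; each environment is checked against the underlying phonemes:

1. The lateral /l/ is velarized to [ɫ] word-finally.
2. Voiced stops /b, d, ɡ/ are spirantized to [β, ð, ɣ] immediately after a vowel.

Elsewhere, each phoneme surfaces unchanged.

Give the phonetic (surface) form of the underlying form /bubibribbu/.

/b/ (word-initial) is in the target of rule 2 but the environment (immediately after a vowel) is not met → [b].
/b/ (between /u/ and /i/): immediately after a vowel, so rule 2 applies → [β].
/b/ (between /i/ and /r/) occurs immediately after a vowel → [β] by rule 2.
Rule 2 applies to /b/ (between /i/ and /b/: immediately after a vowel) → [β].
/b/ (between /b/ and /u/) is in the target of rule 2 but the environment (immediately after a vowel) is not met → [b].

[buβiβriβbu]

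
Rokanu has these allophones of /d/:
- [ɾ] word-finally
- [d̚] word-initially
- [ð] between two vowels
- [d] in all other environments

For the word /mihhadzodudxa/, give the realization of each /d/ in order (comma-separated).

[d], [ð], [d]

Occurrence 1 (position 6): no conditioning environment matches → elsewhere allophone [d].
Occurrence 2 (position 9): between two vowels → [ð].
Occurrence 3 (position 11): no conditioning environment matches → elsewhere allophone [d].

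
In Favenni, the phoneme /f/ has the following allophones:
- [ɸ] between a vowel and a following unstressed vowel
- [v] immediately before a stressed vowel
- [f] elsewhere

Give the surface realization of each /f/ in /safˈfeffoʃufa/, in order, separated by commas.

[f], [v], [f], [f], [ɸ]

Occurrence 1 (position 3): no conditioning environment matches → elsewhere allophone [f].
Occurrence 2 (position 4): immediately before a stressed vowel → [v].
Occurrence 3 (position 6): no conditioning environment matches → elsewhere allophone [f].
Occurrence 4 (position 7): no conditioning environment matches → elsewhere allophone [f].
Occurrence 5 (position 11): between a vowel and a following unstressed vowel → [ɸ].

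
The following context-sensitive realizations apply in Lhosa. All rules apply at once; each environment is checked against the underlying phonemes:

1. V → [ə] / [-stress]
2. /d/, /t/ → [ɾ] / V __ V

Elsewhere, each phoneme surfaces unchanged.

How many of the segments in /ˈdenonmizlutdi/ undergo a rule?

Segments that undergo a rule: /o/ → [ə] (rule 1); /i/ → [ə] (rule 1); /u/ → [ə] (rule 1); /i/ → [ə] (rule 1).
All other segments surface unchanged.

4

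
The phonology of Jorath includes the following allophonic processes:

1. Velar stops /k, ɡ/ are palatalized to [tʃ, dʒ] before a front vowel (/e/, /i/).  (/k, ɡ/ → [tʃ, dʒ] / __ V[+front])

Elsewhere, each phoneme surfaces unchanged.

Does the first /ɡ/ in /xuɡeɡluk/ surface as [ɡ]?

Rule 1 applies to /ɡ/ (between /u/ and /e/: before a front vowel) → [dʒ].
The actual realization is [dʒ], not [ɡ].

No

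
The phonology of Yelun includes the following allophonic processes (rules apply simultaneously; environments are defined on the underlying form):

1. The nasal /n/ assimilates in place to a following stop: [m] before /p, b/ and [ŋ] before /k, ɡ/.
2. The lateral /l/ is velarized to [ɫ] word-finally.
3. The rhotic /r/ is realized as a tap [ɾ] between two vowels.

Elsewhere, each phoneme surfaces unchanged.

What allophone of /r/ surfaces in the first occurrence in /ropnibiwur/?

[r]

/r/ (word-initial) fails the environment for rule 3, so it stays [r].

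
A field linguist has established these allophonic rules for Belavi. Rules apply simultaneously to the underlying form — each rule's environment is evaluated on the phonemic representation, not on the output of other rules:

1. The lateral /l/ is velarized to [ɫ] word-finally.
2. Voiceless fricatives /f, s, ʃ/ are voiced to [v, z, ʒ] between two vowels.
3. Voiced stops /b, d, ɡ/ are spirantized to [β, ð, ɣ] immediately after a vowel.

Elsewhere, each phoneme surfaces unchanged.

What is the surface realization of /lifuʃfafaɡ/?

/l/ — word-initial; rule 1 does not apply here → [l].
/i/ — not in any rule's target class → [i].
/f/ — between /i/ and /u/, between two vowels — surfaces as [v] (rule 2).
/u/ stays [u].
/ʃ/ (between /u/ and /f/): rule 2 targets it, but not between two vowels → unchanged [ʃ].
/f/ (between /ʃ/ and /a/) fails the environment for rule 2, so it stays [f].
/a/ (between /f/ and /f/): no rule targets it → [a].
/f/ (between /a/ and /a/) occurs between two vowels → [v] by rule 2.
/a/ (between /f/ and /ɡ/) is unaffected → [a].
/ɡ/ meets the environment for rule 3 (immediately after a vowel) → [ɣ].

[livuʃfavaɣ]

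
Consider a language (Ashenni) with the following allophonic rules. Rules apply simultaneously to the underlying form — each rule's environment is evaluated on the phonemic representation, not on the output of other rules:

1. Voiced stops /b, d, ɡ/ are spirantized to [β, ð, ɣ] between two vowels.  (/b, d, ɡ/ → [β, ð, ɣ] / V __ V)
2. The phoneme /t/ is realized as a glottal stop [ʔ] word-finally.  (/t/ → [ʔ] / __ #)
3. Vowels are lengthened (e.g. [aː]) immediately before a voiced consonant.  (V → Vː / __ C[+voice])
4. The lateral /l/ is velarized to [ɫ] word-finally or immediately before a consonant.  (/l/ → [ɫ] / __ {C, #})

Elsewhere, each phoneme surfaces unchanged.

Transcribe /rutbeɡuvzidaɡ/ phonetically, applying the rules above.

/r/ (word-initial) is unaffected → [r].
/u/ — between /r/ and /t/; rule 3 does not apply here → [u].
/t/ (between /u/ and /b/) fails the environment for rule 2, so it stays [t].
/b/ (between /t/ and /e/) is in the target of rule 1 but the environment (between two vowels) is not met → [b].
/e/ (between /b/ and /ɡ/) occurs before a voiced consonant → [eː] by rule 3.
/ɡ/ (between /e/ and /u/) occurs between two vowels → [ɣ] by rule 1.
/u/ (between /ɡ/ and /v/) occurs before a voiced consonant → [uː] by rule 3.
/v/ stays [v].
/z/ stays [z].
/i/ meets the environment for rule 3 (before a voiced consonant) → [iː].
/d/ (between /i/ and /a/) occurs between two vowels → [ð] by rule 1.
Rule 3 applies to /a/ (between /d/ and /ɡ/: before a voiced consonant) → [aː].
/ɡ/ (word-final): rule 1 targets it, but not between two vowels → unchanged [ɡ].

[rutbeːɣuːvziːðaːɡ]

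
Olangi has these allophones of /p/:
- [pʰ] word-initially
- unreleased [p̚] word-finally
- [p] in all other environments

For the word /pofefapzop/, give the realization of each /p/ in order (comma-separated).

Occurrence 1 (position 1): word-initially → [pʰ].
Occurrence 2 (position 7): no conditioning environment matches → elsewhere allophone [p].
Occurrence 3 (position 10): word-finally → [p̚].

[pʰ], [p], [p̚]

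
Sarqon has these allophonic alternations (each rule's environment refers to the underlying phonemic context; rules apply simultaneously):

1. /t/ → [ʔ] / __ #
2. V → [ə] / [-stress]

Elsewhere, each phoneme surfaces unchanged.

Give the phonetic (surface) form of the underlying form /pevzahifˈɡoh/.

[pəvzəhəfˈɡoh]

/p/ (word-initial) is unaffected → [p].
/e/ — between /p/ and /v/, in an unstressed syllable — surfaces as [ə] (rule 2).
/v/ stays [v].
/z/ (between /v/ and /a/) is unaffected → [z].
/a/ — between /z/ and /h/, in an unstressed syllable — surfaces as [ə] (rule 2).
/h/ stays [h].
/i/ (between /h/ and /f/) occurs in an unstressed syllable → [ə] by rule 2.
/f/ stays [f].
/ɡ/ (between /f/ and /o/) is unaffected → [ɡ].
/o/ (between /ɡ/ and /h/) is in the target of rule 2 but the environment (in an unstressed syllable) is not met → [o].
/h/ (word-final) is unaffected → [h].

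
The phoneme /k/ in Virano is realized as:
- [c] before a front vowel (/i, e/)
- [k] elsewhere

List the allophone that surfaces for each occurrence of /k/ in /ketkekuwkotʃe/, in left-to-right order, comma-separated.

[c], [c], [k], [k]

Occurrence 1 (position 1): before a front vowel → [c].
Occurrence 2 (position 4): before a front vowel → [c].
Occurrence 3 (position 6): no conditioning environment matches → elsewhere allophone [k].
Occurrence 4 (position 9): no conditioning environment matches → elsewhere allophone [k].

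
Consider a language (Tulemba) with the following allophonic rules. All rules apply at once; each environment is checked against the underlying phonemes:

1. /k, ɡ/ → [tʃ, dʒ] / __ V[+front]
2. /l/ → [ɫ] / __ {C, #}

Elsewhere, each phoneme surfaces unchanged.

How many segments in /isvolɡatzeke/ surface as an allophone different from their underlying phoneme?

Segments that undergo a rule: /l/ → [ɫ] (rule 2); /k/ → [tʃ] (rule 1).
All other segments surface unchanged.

2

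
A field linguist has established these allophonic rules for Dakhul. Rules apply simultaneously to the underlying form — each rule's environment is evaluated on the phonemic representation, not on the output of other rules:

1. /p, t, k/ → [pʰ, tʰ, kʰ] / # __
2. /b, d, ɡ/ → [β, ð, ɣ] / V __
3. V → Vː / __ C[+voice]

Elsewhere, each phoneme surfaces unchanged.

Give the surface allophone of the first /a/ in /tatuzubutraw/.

[a]

/a/ (between /t/ and /t/) fails the environment for rule 3, so it stays [a].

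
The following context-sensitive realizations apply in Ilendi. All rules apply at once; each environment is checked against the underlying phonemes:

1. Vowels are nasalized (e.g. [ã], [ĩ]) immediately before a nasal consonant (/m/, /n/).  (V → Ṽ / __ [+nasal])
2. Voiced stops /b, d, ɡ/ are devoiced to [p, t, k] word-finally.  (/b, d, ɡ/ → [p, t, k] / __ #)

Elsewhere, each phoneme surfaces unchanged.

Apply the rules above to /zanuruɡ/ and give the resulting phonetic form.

/z/ (word-initial): no rule targets it → [z].
/a/ (between /z/ and /n/) occurs before a nasal consonant → [ã] by rule 1.
/n/ — not in any rule's target class → [n].
/u/ (between /n/ and /r/): rule 1 targets it, but not before a nasal consonant → unchanged [u].
/r/ (between /u/ and /u/) is unaffected → [r].
/u/ (between /r/ and /ɡ/) fails the environment for rule 1, so it stays [u].
/ɡ/ meets the environment for rule 2 (word-finally) → [k].

[zãnuruk]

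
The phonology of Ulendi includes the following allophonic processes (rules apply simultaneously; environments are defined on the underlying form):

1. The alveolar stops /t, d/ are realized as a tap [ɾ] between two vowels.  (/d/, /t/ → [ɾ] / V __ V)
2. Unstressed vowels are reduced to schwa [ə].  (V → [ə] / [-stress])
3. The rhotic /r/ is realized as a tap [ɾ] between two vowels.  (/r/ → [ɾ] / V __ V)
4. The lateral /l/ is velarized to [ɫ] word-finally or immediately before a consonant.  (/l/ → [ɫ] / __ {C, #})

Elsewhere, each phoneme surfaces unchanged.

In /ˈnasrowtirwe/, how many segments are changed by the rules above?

Segments that undergo a rule: /o/ → [ə] (rule 2); /i/ → [ə] (rule 2); /e/ → [ə] (rule 2).
All other segments surface unchanged.

3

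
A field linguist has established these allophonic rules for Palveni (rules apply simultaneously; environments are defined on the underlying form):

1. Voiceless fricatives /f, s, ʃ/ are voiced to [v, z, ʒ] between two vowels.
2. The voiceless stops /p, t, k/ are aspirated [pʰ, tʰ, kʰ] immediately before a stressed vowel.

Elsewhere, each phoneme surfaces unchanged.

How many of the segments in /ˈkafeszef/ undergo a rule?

2

Segments that undergo a rule: /k/ → [kʰ] (rule 2); /f/ → [v] (rule 1).
All other segments surface unchanged.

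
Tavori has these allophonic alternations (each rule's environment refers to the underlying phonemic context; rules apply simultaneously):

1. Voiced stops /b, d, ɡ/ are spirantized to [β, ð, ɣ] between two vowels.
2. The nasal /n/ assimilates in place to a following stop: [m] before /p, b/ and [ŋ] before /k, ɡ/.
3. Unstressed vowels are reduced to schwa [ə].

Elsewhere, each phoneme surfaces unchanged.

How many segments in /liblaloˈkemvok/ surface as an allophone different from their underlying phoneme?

Segments that undergo a rule: /i/ → [ə] (rule 3); /a/ → [ə] (rule 3); /o/ → [ə] (rule 3); /o/ → [ə] (rule 3).
All other segments surface unchanged.

4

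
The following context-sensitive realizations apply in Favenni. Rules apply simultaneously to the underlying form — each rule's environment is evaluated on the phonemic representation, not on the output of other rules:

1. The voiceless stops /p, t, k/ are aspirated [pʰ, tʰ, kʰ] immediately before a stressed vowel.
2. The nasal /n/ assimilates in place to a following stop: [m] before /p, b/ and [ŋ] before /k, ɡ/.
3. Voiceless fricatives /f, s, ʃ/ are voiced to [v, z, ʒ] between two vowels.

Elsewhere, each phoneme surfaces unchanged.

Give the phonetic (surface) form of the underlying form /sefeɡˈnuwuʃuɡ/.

[seveɡˈnuwuʒuɡ]

/s/ — word-initial; rule 3 does not apply here → [s].
/e/ (between /s/ and /f/): no rule targets it → [e].
/f/ (between /e/ and /e/): between two vowels, so rule 3 applies → [v].
/e/ stays [e].
/ɡ/ (between /e/ and /n/): no rule targets it → [ɡ].
/n/ — between /ɡ/ and /u/; rule 2 does not apply here → [n].
/u/ (between /n/ and /w/): no rule targets it → [u].
/w/ (between /u/ and /u/) is unaffected → [w].
/u/ (between /w/ and /ʃ/): no rule targets it → [u].
Rule 3 applies to /ʃ/ (between /u/ and /u/: between two vowels) → [ʒ].
/u/ — not in any rule's target class → [u].
/ɡ/ stays [ɡ].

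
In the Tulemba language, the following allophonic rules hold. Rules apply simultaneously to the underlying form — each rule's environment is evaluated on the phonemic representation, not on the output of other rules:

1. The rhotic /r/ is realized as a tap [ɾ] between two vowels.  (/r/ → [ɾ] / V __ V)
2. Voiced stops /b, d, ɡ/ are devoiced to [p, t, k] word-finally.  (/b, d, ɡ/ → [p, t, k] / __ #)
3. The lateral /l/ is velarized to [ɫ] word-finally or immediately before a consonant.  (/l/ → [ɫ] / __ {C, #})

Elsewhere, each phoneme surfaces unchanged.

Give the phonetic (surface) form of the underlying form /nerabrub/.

[neɾabrup]

/r/ — between /e/ and /a/, between two vowels — surfaces as [ɾ] (rule 1).
/b/ (between /a/ and /r/) fails the environment for rule 2, so it stays [b].
/r/ (between /b/ and /u/) is in the target of rule 1 but the environment (between two vowels) is not met → [r].
Rule 2 applies to /b/ (word-final: word-finally) → [p].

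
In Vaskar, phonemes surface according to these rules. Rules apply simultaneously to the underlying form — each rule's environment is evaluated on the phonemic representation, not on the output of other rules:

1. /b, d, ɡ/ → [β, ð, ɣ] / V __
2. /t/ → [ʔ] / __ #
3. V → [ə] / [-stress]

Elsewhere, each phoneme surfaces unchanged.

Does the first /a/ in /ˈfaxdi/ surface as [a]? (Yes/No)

Yes

/a/ (between /f/ and /x/) fails the environment for rule 3, so it stays [a].
The actual realization is [a], which matches [a].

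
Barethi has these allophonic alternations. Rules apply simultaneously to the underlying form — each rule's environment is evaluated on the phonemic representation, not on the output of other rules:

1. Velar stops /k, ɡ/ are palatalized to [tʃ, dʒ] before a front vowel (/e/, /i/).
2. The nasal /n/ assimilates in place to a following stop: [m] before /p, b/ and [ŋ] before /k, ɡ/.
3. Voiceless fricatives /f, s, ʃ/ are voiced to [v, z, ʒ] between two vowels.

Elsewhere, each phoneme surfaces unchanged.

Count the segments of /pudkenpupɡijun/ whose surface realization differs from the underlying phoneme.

3

Segments that undergo a rule: /k/ → [tʃ] (rule 1); /n/ → [m] (rule 2); /ɡ/ → [dʒ] (rule 1).
All other segments surface unchanged.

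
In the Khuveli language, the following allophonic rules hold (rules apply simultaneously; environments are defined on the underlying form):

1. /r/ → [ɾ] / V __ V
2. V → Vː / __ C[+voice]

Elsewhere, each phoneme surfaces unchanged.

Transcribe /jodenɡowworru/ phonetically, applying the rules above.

/o/ meets the environment for rule 2 (before a voiced consonant) → [oː].
/e/ — between /d/ and /n/, before a voiced consonant — surfaces as [eː] (rule 2).
/o/ — between /ɡ/ and /w/, before a voiced consonant — surfaces as [oː] (rule 2).
/o/ — between /w/ and /r/, before a voiced consonant — surfaces as [oː] (rule 2).
/r/ — between /o/ and /r/; rule 1 does not apply here → [r].
/r/ (between /r/ and /u/) is in the target of rule 1 but the environment (between two vowels) is not met → [r].
/u/ (word-final) is in the target of rule 2 but the environment (before a voiced consonant) is not met → [u].

[joːdeːnɡoːwwoːrru]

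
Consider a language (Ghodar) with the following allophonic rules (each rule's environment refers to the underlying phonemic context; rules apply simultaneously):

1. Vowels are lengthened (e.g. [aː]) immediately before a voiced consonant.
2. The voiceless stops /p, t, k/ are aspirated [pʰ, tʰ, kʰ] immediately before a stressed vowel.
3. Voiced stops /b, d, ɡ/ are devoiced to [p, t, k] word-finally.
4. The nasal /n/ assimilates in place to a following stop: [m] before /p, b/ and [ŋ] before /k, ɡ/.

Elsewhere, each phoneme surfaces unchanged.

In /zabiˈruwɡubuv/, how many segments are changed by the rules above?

5

Segments that undergo a rule: /a/ → [aː] (rule 1); /i/ → [iː] (rule 1); /u/ → [uː] (rule 1); /u/ → [uː] (rule 1); /u/ → [uː] (rule 1).
All other segments surface unchanged.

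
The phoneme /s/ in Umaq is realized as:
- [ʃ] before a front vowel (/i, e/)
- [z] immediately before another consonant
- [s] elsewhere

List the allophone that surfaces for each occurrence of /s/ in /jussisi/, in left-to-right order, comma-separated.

[z], [ʃ], [ʃ]

Occurrence 1 (position 3): immediately before another consonant → [z].
Occurrence 2 (position 4): before a front vowel (/i, e/) → [ʃ].
Occurrence 3 (position 6): before a front vowel (/i, e/) → [ʃ].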